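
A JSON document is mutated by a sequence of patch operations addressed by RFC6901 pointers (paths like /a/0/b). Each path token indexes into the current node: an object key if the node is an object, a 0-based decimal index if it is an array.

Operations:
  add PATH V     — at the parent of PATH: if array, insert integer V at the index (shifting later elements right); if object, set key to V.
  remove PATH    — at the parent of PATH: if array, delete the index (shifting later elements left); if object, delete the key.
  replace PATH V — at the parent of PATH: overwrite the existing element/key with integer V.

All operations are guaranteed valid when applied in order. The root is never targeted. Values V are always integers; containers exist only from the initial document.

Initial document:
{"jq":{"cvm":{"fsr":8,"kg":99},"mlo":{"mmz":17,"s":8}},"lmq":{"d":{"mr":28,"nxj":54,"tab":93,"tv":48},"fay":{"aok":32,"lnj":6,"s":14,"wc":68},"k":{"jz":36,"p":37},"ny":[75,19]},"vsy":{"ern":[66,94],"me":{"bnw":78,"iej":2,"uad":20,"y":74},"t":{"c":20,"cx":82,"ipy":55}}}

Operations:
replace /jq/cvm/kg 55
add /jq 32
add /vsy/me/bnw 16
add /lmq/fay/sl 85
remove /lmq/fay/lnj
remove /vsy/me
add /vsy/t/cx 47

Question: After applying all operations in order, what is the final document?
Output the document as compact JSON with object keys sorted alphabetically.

After op 1 (replace /jq/cvm/kg 55): {"jq":{"cvm":{"fsr":8,"kg":55},"mlo":{"mmz":17,"s":8}},"lmq":{"d":{"mr":28,"nxj":54,"tab":93,"tv":48},"fay":{"aok":32,"lnj":6,"s":14,"wc":68},"k":{"jz":36,"p":37},"ny":[75,19]},"vsy":{"ern":[66,94],"me":{"bnw":78,"iej":2,"uad":20,"y":74},"t":{"c":20,"cx":82,"ipy":55}}}
After op 2 (add /jq 32): {"jq":32,"lmq":{"d":{"mr":28,"nxj":54,"tab":93,"tv":48},"fay":{"aok":32,"lnj":6,"s":14,"wc":68},"k":{"jz":36,"p":37},"ny":[75,19]},"vsy":{"ern":[66,94],"me":{"bnw":78,"iej":2,"uad":20,"y":74},"t":{"c":20,"cx":82,"ipy":55}}}
After op 3 (add /vsy/me/bnw 16): {"jq":32,"lmq":{"d":{"mr":28,"nxj":54,"tab":93,"tv":48},"fay":{"aok":32,"lnj":6,"s":14,"wc":68},"k":{"jz":36,"p":37},"ny":[75,19]},"vsy":{"ern":[66,94],"me":{"bnw":16,"iej":2,"uad":20,"y":74},"t":{"c":20,"cx":82,"ipy":55}}}
After op 4 (add /lmq/fay/sl 85): {"jq":32,"lmq":{"d":{"mr":28,"nxj":54,"tab":93,"tv":48},"fay":{"aok":32,"lnj":6,"s":14,"sl":85,"wc":68},"k":{"jz":36,"p":37},"ny":[75,19]},"vsy":{"ern":[66,94],"me":{"bnw":16,"iej":2,"uad":20,"y":74},"t":{"c":20,"cx":82,"ipy":55}}}
After op 5 (remove /lmq/fay/lnj): {"jq":32,"lmq":{"d":{"mr":28,"nxj":54,"tab":93,"tv":48},"fay":{"aok":32,"s":14,"sl":85,"wc":68},"k":{"jz":36,"p":37},"ny":[75,19]},"vsy":{"ern":[66,94],"me":{"bnw":16,"iej":2,"uad":20,"y":74},"t":{"c":20,"cx":82,"ipy":55}}}
After op 6 (remove /vsy/me): {"jq":32,"lmq":{"d":{"mr":28,"nxj":54,"tab":93,"tv":48},"fay":{"aok":32,"s":14,"sl":85,"wc":68},"k":{"jz":36,"p":37},"ny":[75,19]},"vsy":{"ern":[66,94],"t":{"c":20,"cx":82,"ipy":55}}}
After op 7 (add /vsy/t/cx 47): {"jq":32,"lmq":{"d":{"mr":28,"nxj":54,"tab":93,"tv":48},"fay":{"aok":32,"s":14,"sl":85,"wc":68},"k":{"jz":36,"p":37},"ny":[75,19]},"vsy":{"ern":[66,94],"t":{"c":20,"cx":47,"ipy":55}}}

Answer: {"jq":32,"lmq":{"d":{"mr":28,"nxj":54,"tab":93,"tv":48},"fay":{"aok":32,"s":14,"sl":85,"wc":68},"k":{"jz":36,"p":37},"ny":[75,19]},"vsy":{"ern":[66,94],"t":{"c":20,"cx":47,"ipy":55}}}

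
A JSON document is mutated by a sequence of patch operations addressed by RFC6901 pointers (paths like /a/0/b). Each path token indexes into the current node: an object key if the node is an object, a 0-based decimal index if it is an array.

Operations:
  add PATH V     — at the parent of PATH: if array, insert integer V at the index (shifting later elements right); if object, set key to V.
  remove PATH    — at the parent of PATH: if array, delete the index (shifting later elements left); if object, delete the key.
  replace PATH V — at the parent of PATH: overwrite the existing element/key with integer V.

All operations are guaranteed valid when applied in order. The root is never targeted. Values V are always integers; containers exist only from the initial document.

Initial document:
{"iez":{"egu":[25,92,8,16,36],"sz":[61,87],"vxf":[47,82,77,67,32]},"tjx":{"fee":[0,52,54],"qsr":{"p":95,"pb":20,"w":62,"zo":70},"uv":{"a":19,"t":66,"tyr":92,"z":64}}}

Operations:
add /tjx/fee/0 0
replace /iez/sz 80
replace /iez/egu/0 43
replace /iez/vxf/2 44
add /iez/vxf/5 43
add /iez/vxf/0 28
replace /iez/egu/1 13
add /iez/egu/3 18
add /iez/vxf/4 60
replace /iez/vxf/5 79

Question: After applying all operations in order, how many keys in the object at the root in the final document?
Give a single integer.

After op 1 (add /tjx/fee/0 0): {"iez":{"egu":[25,92,8,16,36],"sz":[61,87],"vxf":[47,82,77,67,32]},"tjx":{"fee":[0,0,52,54],"qsr":{"p":95,"pb":20,"w":62,"zo":70},"uv":{"a":19,"t":66,"tyr":92,"z":64}}}
After op 2 (replace /iez/sz 80): {"iez":{"egu":[25,92,8,16,36],"sz":80,"vxf":[47,82,77,67,32]},"tjx":{"fee":[0,0,52,54],"qsr":{"p":95,"pb":20,"w":62,"zo":70},"uv":{"a":19,"t":66,"tyr":92,"z":64}}}
After op 3 (replace /iez/egu/0 43): {"iez":{"egu":[43,92,8,16,36],"sz":80,"vxf":[47,82,77,67,32]},"tjx":{"fee":[0,0,52,54],"qsr":{"p":95,"pb":20,"w":62,"zo":70},"uv":{"a":19,"t":66,"tyr":92,"z":64}}}
After op 4 (replace /iez/vxf/2 44): {"iez":{"egu":[43,92,8,16,36],"sz":80,"vxf":[47,82,44,67,32]},"tjx":{"fee":[0,0,52,54],"qsr":{"p":95,"pb":20,"w":62,"zo":70},"uv":{"a":19,"t":66,"tyr":92,"z":64}}}
After op 5 (add /iez/vxf/5 43): {"iez":{"egu":[43,92,8,16,36],"sz":80,"vxf":[47,82,44,67,32,43]},"tjx":{"fee":[0,0,52,54],"qsr":{"p":95,"pb":20,"w":62,"zo":70},"uv":{"a":19,"t":66,"tyr":92,"z":64}}}
After op 6 (add /iez/vxf/0 28): {"iez":{"egu":[43,92,8,16,36],"sz":80,"vxf":[28,47,82,44,67,32,43]},"tjx":{"fee":[0,0,52,54],"qsr":{"p":95,"pb":20,"w":62,"zo":70},"uv":{"a":19,"t":66,"tyr":92,"z":64}}}
After op 7 (replace /iez/egu/1 13): {"iez":{"egu":[43,13,8,16,36],"sz":80,"vxf":[28,47,82,44,67,32,43]},"tjx":{"fee":[0,0,52,54],"qsr":{"p":95,"pb":20,"w":62,"zo":70},"uv":{"a":19,"t":66,"tyr":92,"z":64}}}
After op 8 (add /iez/egu/3 18): {"iez":{"egu":[43,13,8,18,16,36],"sz":80,"vxf":[28,47,82,44,67,32,43]},"tjx":{"fee":[0,0,52,54],"qsr":{"p":95,"pb":20,"w":62,"zo":70},"uv":{"a":19,"t":66,"tyr":92,"z":64}}}
After op 9 (add /iez/vxf/4 60): {"iez":{"egu":[43,13,8,18,16,36],"sz":80,"vxf":[28,47,82,44,60,67,32,43]},"tjx":{"fee":[0,0,52,54],"qsr":{"p":95,"pb":20,"w":62,"zo":70},"uv":{"a":19,"t":66,"tyr":92,"z":64}}}
After op 10 (replace /iez/vxf/5 79): {"iez":{"egu":[43,13,8,18,16,36],"sz":80,"vxf":[28,47,82,44,60,79,32,43]},"tjx":{"fee":[0,0,52,54],"qsr":{"p":95,"pb":20,"w":62,"zo":70},"uv":{"a":19,"t":66,"tyr":92,"z":64}}}
Size at the root: 2

Answer: 2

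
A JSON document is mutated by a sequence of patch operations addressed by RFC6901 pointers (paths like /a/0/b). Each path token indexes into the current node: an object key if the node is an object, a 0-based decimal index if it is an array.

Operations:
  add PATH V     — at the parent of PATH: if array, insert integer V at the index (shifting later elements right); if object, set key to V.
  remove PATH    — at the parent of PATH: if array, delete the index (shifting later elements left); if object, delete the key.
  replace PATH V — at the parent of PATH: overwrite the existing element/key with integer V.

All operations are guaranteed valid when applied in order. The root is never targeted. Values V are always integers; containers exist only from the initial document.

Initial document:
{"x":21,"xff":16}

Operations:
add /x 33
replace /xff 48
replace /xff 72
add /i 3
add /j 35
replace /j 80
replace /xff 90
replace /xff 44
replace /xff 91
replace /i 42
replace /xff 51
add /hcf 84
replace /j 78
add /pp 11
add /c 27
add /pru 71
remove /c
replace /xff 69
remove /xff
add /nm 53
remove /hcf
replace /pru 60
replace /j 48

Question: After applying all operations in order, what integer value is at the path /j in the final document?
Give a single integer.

Answer: 48

Derivation:
After op 1 (add /x 33): {"x":33,"xff":16}
After op 2 (replace /xff 48): {"x":33,"xff":48}
After op 3 (replace /xff 72): {"x":33,"xff":72}
After op 4 (add /i 3): {"i":3,"x":33,"xff":72}
After op 5 (add /j 35): {"i":3,"j":35,"x":33,"xff":72}
After op 6 (replace /j 80): {"i":3,"j":80,"x":33,"xff":72}
After op 7 (replace /xff 90): {"i":3,"j":80,"x":33,"xff":90}
After op 8 (replace /xff 44): {"i":3,"j":80,"x":33,"xff":44}
After op 9 (replace /xff 91): {"i":3,"j":80,"x":33,"xff":91}
After op 10 (replace /i 42): {"i":42,"j":80,"x":33,"xff":91}
After op 11 (replace /xff 51): {"i":42,"j":80,"x":33,"xff":51}
After op 12 (add /hcf 84): {"hcf":84,"i":42,"j":80,"x":33,"xff":51}
After op 13 (replace /j 78): {"hcf":84,"i":42,"j":78,"x":33,"xff":51}
After op 14 (add /pp 11): {"hcf":84,"i":42,"j":78,"pp":11,"x":33,"xff":51}
After op 15 (add /c 27): {"c":27,"hcf":84,"i":42,"j":78,"pp":11,"x":33,"xff":51}
After op 16 (add /pru 71): {"c":27,"hcf":84,"i":42,"j":78,"pp":11,"pru":71,"x":33,"xff":51}
After op 17 (remove /c): {"hcf":84,"i":42,"j":78,"pp":11,"pru":71,"x":33,"xff":51}
After op 18 (replace /xff 69): {"hcf":84,"i":42,"j":78,"pp":11,"pru":71,"x":33,"xff":69}
After op 19 (remove /xff): {"hcf":84,"i":42,"j":78,"pp":11,"pru":71,"x":33}
After op 20 (add /nm 53): {"hcf":84,"i":42,"j":78,"nm":53,"pp":11,"pru":71,"x":33}
After op 21 (remove /hcf): {"i":42,"j":78,"nm":53,"pp":11,"pru":71,"x":33}
After op 22 (replace /pru 60): {"i":42,"j":78,"nm":53,"pp":11,"pru":60,"x":33}
After op 23 (replace /j 48): {"i":42,"j":48,"nm":53,"pp":11,"pru":60,"x":33}
Value at /j: 48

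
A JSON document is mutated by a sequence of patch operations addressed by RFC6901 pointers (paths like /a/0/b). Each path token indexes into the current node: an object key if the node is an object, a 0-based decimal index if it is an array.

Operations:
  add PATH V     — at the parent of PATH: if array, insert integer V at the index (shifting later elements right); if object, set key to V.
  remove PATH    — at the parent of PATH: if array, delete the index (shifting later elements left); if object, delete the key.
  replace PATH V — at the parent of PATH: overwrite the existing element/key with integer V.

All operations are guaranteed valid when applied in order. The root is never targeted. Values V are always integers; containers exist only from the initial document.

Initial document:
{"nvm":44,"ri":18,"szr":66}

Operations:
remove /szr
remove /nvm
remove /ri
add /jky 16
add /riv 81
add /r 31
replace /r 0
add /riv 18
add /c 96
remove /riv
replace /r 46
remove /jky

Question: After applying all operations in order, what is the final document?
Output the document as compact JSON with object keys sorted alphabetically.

After op 1 (remove /szr): {"nvm":44,"ri":18}
After op 2 (remove /nvm): {"ri":18}
After op 3 (remove /ri): {}
After op 4 (add /jky 16): {"jky":16}
After op 5 (add /riv 81): {"jky":16,"riv":81}
After op 6 (add /r 31): {"jky":16,"r":31,"riv":81}
After op 7 (replace /r 0): {"jky":16,"r":0,"riv":81}
After op 8 (add /riv 18): {"jky":16,"r":0,"riv":18}
After op 9 (add /c 96): {"c":96,"jky":16,"r":0,"riv":18}
After op 10 (remove /riv): {"c":96,"jky":16,"r":0}
After op 11 (replace /r 46): {"c":96,"jky":16,"r":46}
After op 12 (remove /jky): {"c":96,"r":46}

Answer: {"c":96,"r":46}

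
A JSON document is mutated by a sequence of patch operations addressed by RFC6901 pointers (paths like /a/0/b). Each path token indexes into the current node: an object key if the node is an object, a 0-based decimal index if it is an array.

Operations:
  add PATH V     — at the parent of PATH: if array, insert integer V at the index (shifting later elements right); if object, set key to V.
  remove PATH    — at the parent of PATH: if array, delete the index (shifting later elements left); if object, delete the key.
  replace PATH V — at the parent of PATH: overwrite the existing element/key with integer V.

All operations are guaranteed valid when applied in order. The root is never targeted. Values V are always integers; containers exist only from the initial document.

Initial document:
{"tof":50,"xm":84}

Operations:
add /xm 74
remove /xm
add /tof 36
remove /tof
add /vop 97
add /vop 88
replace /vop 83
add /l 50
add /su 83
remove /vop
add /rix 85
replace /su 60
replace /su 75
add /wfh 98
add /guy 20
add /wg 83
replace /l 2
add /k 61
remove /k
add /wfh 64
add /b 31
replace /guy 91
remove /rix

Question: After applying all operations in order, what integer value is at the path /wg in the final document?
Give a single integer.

After op 1 (add /xm 74): {"tof":50,"xm":74}
After op 2 (remove /xm): {"tof":50}
After op 3 (add /tof 36): {"tof":36}
After op 4 (remove /tof): {}
After op 5 (add /vop 97): {"vop":97}
After op 6 (add /vop 88): {"vop":88}
After op 7 (replace /vop 83): {"vop":83}
After op 8 (add /l 50): {"l":50,"vop":83}
After op 9 (add /su 83): {"l":50,"su":83,"vop":83}
After op 10 (remove /vop): {"l":50,"su":83}
After op 11 (add /rix 85): {"l":50,"rix":85,"su":83}
After op 12 (replace /su 60): {"l":50,"rix":85,"su":60}
After op 13 (replace /su 75): {"l":50,"rix":85,"su":75}
After op 14 (add /wfh 98): {"l":50,"rix":85,"su":75,"wfh":98}
After op 15 (add /guy 20): {"guy":20,"l":50,"rix":85,"su":75,"wfh":98}
After op 16 (add /wg 83): {"guy":20,"l":50,"rix":85,"su":75,"wfh":98,"wg":83}
After op 17 (replace /l 2): {"guy":20,"l":2,"rix":85,"su":75,"wfh":98,"wg":83}
After op 18 (add /k 61): {"guy":20,"k":61,"l":2,"rix":85,"su":75,"wfh":98,"wg":83}
After op 19 (remove /k): {"guy":20,"l":2,"rix":85,"su":75,"wfh":98,"wg":83}
After op 20 (add /wfh 64): {"guy":20,"l":2,"rix":85,"su":75,"wfh":64,"wg":83}
After op 21 (add /b 31): {"b":31,"guy":20,"l":2,"rix":85,"su":75,"wfh":64,"wg":83}
After op 22 (replace /guy 91): {"b":31,"guy":91,"l":2,"rix":85,"su":75,"wfh":64,"wg":83}
After op 23 (remove /rix): {"b":31,"guy":91,"l":2,"su":75,"wfh":64,"wg":83}
Value at /wg: 83

Answer: 83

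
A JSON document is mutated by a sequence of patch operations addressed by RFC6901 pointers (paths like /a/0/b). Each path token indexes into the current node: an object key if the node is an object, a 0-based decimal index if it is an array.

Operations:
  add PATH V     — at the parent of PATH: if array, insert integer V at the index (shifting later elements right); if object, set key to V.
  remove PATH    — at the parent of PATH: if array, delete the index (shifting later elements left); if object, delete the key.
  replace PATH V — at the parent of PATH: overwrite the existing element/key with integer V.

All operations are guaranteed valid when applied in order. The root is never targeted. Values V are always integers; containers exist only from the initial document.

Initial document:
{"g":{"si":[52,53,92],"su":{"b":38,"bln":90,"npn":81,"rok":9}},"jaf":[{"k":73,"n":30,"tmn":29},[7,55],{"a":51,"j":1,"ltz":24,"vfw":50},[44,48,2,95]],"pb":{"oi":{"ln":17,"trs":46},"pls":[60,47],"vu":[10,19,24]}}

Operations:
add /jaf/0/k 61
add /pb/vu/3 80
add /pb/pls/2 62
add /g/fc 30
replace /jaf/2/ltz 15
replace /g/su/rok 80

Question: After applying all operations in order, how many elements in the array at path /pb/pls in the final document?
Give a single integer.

Answer: 3

Derivation:
After op 1 (add /jaf/0/k 61): {"g":{"si":[52,53,92],"su":{"b":38,"bln":90,"npn":81,"rok":9}},"jaf":[{"k":61,"n":30,"tmn":29},[7,55],{"a":51,"j":1,"ltz":24,"vfw":50},[44,48,2,95]],"pb":{"oi":{"ln":17,"trs":46},"pls":[60,47],"vu":[10,19,24]}}
After op 2 (add /pb/vu/3 80): {"g":{"si":[52,53,92],"su":{"b":38,"bln":90,"npn":81,"rok":9}},"jaf":[{"k":61,"n":30,"tmn":29},[7,55],{"a":51,"j":1,"ltz":24,"vfw":50},[44,48,2,95]],"pb":{"oi":{"ln":17,"trs":46},"pls":[60,47],"vu":[10,19,24,80]}}
After op 3 (add /pb/pls/2 62): {"g":{"si":[52,53,92],"su":{"b":38,"bln":90,"npn":81,"rok":9}},"jaf":[{"k":61,"n":30,"tmn":29},[7,55],{"a":51,"j":1,"ltz":24,"vfw":50},[44,48,2,95]],"pb":{"oi":{"ln":17,"trs":46},"pls":[60,47,62],"vu":[10,19,24,80]}}
After op 4 (add /g/fc 30): {"g":{"fc":30,"si":[52,53,92],"su":{"b":38,"bln":90,"npn":81,"rok":9}},"jaf":[{"k":61,"n":30,"tmn":29},[7,55],{"a":51,"j":1,"ltz":24,"vfw":50},[44,48,2,95]],"pb":{"oi":{"ln":17,"trs":46},"pls":[60,47,62],"vu":[10,19,24,80]}}
After op 5 (replace /jaf/2/ltz 15): {"g":{"fc":30,"si":[52,53,92],"su":{"b":38,"bln":90,"npn":81,"rok":9}},"jaf":[{"k":61,"n":30,"tmn":29},[7,55],{"a":51,"j":1,"ltz":15,"vfw":50},[44,48,2,95]],"pb":{"oi":{"ln":17,"trs":46},"pls":[60,47,62],"vu":[10,19,24,80]}}
After op 6 (replace /g/su/rok 80): {"g":{"fc":30,"si":[52,53,92],"su":{"b":38,"bln":90,"npn":81,"rok":80}},"jaf":[{"k":61,"n":30,"tmn":29},[7,55],{"a":51,"j":1,"ltz":15,"vfw":50},[44,48,2,95]],"pb":{"oi":{"ln":17,"trs":46},"pls":[60,47,62],"vu":[10,19,24,80]}}
Size at path /pb/pls: 3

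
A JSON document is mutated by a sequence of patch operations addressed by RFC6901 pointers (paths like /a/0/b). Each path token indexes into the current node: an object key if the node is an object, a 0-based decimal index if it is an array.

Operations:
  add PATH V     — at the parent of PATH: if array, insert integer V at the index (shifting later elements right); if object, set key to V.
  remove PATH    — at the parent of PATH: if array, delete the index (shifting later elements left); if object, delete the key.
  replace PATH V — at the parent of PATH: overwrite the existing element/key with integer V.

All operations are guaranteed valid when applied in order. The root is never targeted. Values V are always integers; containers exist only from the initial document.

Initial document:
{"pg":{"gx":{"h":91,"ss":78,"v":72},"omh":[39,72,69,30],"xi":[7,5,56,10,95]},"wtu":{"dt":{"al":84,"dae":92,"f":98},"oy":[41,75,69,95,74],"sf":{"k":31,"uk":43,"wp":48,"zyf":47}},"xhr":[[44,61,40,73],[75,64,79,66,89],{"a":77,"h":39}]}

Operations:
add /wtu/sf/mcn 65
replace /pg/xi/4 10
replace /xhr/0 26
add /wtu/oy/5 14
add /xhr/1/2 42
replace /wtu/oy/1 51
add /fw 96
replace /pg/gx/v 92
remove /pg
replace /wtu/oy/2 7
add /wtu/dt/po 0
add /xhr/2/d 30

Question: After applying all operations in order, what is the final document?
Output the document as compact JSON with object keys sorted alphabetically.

Answer: {"fw":96,"wtu":{"dt":{"al":84,"dae":92,"f":98,"po":0},"oy":[41,51,7,95,74,14],"sf":{"k":31,"mcn":65,"uk":43,"wp":48,"zyf":47}},"xhr":[26,[75,64,42,79,66,89],{"a":77,"d":30,"h":39}]}

Derivation:
After op 1 (add /wtu/sf/mcn 65): {"pg":{"gx":{"h":91,"ss":78,"v":72},"omh":[39,72,69,30],"xi":[7,5,56,10,95]},"wtu":{"dt":{"al":84,"dae":92,"f":98},"oy":[41,75,69,95,74],"sf":{"k":31,"mcn":65,"uk":43,"wp":48,"zyf":47}},"xhr":[[44,61,40,73],[75,64,79,66,89],{"a":77,"h":39}]}
After op 2 (replace /pg/xi/4 10): {"pg":{"gx":{"h":91,"ss":78,"v":72},"omh":[39,72,69,30],"xi":[7,5,56,10,10]},"wtu":{"dt":{"al":84,"dae":92,"f":98},"oy":[41,75,69,95,74],"sf":{"k":31,"mcn":65,"uk":43,"wp":48,"zyf":47}},"xhr":[[44,61,40,73],[75,64,79,66,89],{"a":77,"h":39}]}
After op 3 (replace /xhr/0 26): {"pg":{"gx":{"h":91,"ss":78,"v":72},"omh":[39,72,69,30],"xi":[7,5,56,10,10]},"wtu":{"dt":{"al":84,"dae":92,"f":98},"oy":[41,75,69,95,74],"sf":{"k":31,"mcn":65,"uk":43,"wp":48,"zyf":47}},"xhr":[26,[75,64,79,66,89],{"a":77,"h":39}]}
After op 4 (add /wtu/oy/5 14): {"pg":{"gx":{"h":91,"ss":78,"v":72},"omh":[39,72,69,30],"xi":[7,5,56,10,10]},"wtu":{"dt":{"al":84,"dae":92,"f":98},"oy":[41,75,69,95,74,14],"sf":{"k":31,"mcn":65,"uk":43,"wp":48,"zyf":47}},"xhr":[26,[75,64,79,66,89],{"a":77,"h":39}]}
After op 5 (add /xhr/1/2 42): {"pg":{"gx":{"h":91,"ss":78,"v":72},"omh":[39,72,69,30],"xi":[7,5,56,10,10]},"wtu":{"dt":{"al":84,"dae":92,"f":98},"oy":[41,75,69,95,74,14],"sf":{"k":31,"mcn":65,"uk":43,"wp":48,"zyf":47}},"xhr":[26,[75,64,42,79,66,89],{"a":77,"h":39}]}
After op 6 (replace /wtu/oy/1 51): {"pg":{"gx":{"h":91,"ss":78,"v":72},"omh":[39,72,69,30],"xi":[7,5,56,10,10]},"wtu":{"dt":{"al":84,"dae":92,"f":98},"oy":[41,51,69,95,74,14],"sf":{"k":31,"mcn":65,"uk":43,"wp":48,"zyf":47}},"xhr":[26,[75,64,42,79,66,89],{"a":77,"h":39}]}
After op 7 (add /fw 96): {"fw":96,"pg":{"gx":{"h":91,"ss":78,"v":72},"omh":[39,72,69,30],"xi":[7,5,56,10,10]},"wtu":{"dt":{"al":84,"dae":92,"f":98},"oy":[41,51,69,95,74,14],"sf":{"k":31,"mcn":65,"uk":43,"wp":48,"zyf":47}},"xhr":[26,[75,64,42,79,66,89],{"a":77,"h":39}]}
After op 8 (replace /pg/gx/v 92): {"fw":96,"pg":{"gx":{"h":91,"ss":78,"v":92},"omh":[39,72,69,30],"xi":[7,5,56,10,10]},"wtu":{"dt":{"al":84,"dae":92,"f":98},"oy":[41,51,69,95,74,14],"sf":{"k":31,"mcn":65,"uk":43,"wp":48,"zyf":47}},"xhr":[26,[75,64,42,79,66,89],{"a":77,"h":39}]}
After op 9 (remove /pg): {"fw":96,"wtu":{"dt":{"al":84,"dae":92,"f":98},"oy":[41,51,69,95,74,14],"sf":{"k":31,"mcn":65,"uk":43,"wp":48,"zyf":47}},"xhr":[26,[75,64,42,79,66,89],{"a":77,"h":39}]}
After op 10 (replace /wtu/oy/2 7): {"fw":96,"wtu":{"dt":{"al":84,"dae":92,"f":98},"oy":[41,51,7,95,74,14],"sf":{"k":31,"mcn":65,"uk":43,"wp":48,"zyf":47}},"xhr":[26,[75,64,42,79,66,89],{"a":77,"h":39}]}
After op 11 (add /wtu/dt/po 0): {"fw":96,"wtu":{"dt":{"al":84,"dae":92,"f":98,"po":0},"oy":[41,51,7,95,74,14],"sf":{"k":31,"mcn":65,"uk":43,"wp":48,"zyf":47}},"xhr":[26,[75,64,42,79,66,89],{"a":77,"h":39}]}
After op 12 (add /xhr/2/d 30): {"fw":96,"wtu":{"dt":{"al":84,"dae":92,"f":98,"po":0},"oy":[41,51,7,95,74,14],"sf":{"k":31,"mcn":65,"uk":43,"wp":48,"zyf":47}},"xhr":[26,[75,64,42,79,66,89],{"a":77,"d":30,"h":39}]}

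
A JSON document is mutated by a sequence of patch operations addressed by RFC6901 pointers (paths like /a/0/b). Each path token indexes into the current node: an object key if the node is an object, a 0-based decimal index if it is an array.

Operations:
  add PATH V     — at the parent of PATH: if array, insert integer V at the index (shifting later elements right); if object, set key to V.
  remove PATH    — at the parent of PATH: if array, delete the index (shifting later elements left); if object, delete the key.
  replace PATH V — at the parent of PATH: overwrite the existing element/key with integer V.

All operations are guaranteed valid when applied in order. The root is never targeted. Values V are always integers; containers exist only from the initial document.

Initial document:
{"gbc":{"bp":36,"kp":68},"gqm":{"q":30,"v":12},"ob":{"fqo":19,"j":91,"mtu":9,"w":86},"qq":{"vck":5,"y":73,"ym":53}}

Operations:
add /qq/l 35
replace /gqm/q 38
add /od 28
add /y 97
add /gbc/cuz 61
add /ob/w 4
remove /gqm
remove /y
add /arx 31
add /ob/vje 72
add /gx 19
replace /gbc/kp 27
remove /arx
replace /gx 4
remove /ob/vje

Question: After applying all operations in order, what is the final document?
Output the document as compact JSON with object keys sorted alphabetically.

Answer: {"gbc":{"bp":36,"cuz":61,"kp":27},"gx":4,"ob":{"fqo":19,"j":91,"mtu":9,"w":4},"od":28,"qq":{"l":35,"vck":5,"y":73,"ym":53}}

Derivation:
After op 1 (add /qq/l 35): {"gbc":{"bp":36,"kp":68},"gqm":{"q":30,"v":12},"ob":{"fqo":19,"j":91,"mtu":9,"w":86},"qq":{"l":35,"vck":5,"y":73,"ym":53}}
After op 2 (replace /gqm/q 38): {"gbc":{"bp":36,"kp":68},"gqm":{"q":38,"v":12},"ob":{"fqo":19,"j":91,"mtu":9,"w":86},"qq":{"l":35,"vck":5,"y":73,"ym":53}}
After op 3 (add /od 28): {"gbc":{"bp":36,"kp":68},"gqm":{"q":38,"v":12},"ob":{"fqo":19,"j":91,"mtu":9,"w":86},"od":28,"qq":{"l":35,"vck":5,"y":73,"ym":53}}
After op 4 (add /y 97): {"gbc":{"bp":36,"kp":68},"gqm":{"q":38,"v":12},"ob":{"fqo":19,"j":91,"mtu":9,"w":86},"od":28,"qq":{"l":35,"vck":5,"y":73,"ym":53},"y":97}
After op 5 (add /gbc/cuz 61): {"gbc":{"bp":36,"cuz":61,"kp":68},"gqm":{"q":38,"v":12},"ob":{"fqo":19,"j":91,"mtu":9,"w":86},"od":28,"qq":{"l":35,"vck":5,"y":73,"ym":53},"y":97}
After op 6 (add /ob/w 4): {"gbc":{"bp":36,"cuz":61,"kp":68},"gqm":{"q":38,"v":12},"ob":{"fqo":19,"j":91,"mtu":9,"w":4},"od":28,"qq":{"l":35,"vck":5,"y":73,"ym":53},"y":97}
After op 7 (remove /gqm): {"gbc":{"bp":36,"cuz":61,"kp":68},"ob":{"fqo":19,"j":91,"mtu":9,"w":4},"od":28,"qq":{"l":35,"vck":5,"y":73,"ym":53},"y":97}
After op 8 (remove /y): {"gbc":{"bp":36,"cuz":61,"kp":68},"ob":{"fqo":19,"j":91,"mtu":9,"w":4},"od":28,"qq":{"l":35,"vck":5,"y":73,"ym":53}}
After op 9 (add /arx 31): {"arx":31,"gbc":{"bp":36,"cuz":61,"kp":68},"ob":{"fqo":19,"j":91,"mtu":9,"w":4},"od":28,"qq":{"l":35,"vck":5,"y":73,"ym":53}}
After op 10 (add /ob/vje 72): {"arx":31,"gbc":{"bp":36,"cuz":61,"kp":68},"ob":{"fqo":19,"j":91,"mtu":9,"vje":72,"w":4},"od":28,"qq":{"l":35,"vck":5,"y":73,"ym":53}}
After op 11 (add /gx 19): {"arx":31,"gbc":{"bp":36,"cuz":61,"kp":68},"gx":19,"ob":{"fqo":19,"j":91,"mtu":9,"vje":72,"w":4},"od":28,"qq":{"l":35,"vck":5,"y":73,"ym":53}}
After op 12 (replace /gbc/kp 27): {"arx":31,"gbc":{"bp":36,"cuz":61,"kp":27},"gx":19,"ob":{"fqo":19,"j":91,"mtu":9,"vje":72,"w":4},"od":28,"qq":{"l":35,"vck":5,"y":73,"ym":53}}
After op 13 (remove /arx): {"gbc":{"bp":36,"cuz":61,"kp":27},"gx":19,"ob":{"fqo":19,"j":91,"mtu":9,"vje":72,"w":4},"od":28,"qq":{"l":35,"vck":5,"y":73,"ym":53}}
After op 14 (replace /gx 4): {"gbc":{"bp":36,"cuz":61,"kp":27},"gx":4,"ob":{"fqo":19,"j":91,"mtu":9,"vje":72,"w":4},"od":28,"qq":{"l":35,"vck":5,"y":73,"ym":53}}
After op 15 (remove /ob/vje): {"gbc":{"bp":36,"cuz":61,"kp":27},"gx":4,"ob":{"fqo":19,"j":91,"mtu":9,"w":4},"od":28,"qq":{"l":35,"vck":5,"y":73,"ym":53}}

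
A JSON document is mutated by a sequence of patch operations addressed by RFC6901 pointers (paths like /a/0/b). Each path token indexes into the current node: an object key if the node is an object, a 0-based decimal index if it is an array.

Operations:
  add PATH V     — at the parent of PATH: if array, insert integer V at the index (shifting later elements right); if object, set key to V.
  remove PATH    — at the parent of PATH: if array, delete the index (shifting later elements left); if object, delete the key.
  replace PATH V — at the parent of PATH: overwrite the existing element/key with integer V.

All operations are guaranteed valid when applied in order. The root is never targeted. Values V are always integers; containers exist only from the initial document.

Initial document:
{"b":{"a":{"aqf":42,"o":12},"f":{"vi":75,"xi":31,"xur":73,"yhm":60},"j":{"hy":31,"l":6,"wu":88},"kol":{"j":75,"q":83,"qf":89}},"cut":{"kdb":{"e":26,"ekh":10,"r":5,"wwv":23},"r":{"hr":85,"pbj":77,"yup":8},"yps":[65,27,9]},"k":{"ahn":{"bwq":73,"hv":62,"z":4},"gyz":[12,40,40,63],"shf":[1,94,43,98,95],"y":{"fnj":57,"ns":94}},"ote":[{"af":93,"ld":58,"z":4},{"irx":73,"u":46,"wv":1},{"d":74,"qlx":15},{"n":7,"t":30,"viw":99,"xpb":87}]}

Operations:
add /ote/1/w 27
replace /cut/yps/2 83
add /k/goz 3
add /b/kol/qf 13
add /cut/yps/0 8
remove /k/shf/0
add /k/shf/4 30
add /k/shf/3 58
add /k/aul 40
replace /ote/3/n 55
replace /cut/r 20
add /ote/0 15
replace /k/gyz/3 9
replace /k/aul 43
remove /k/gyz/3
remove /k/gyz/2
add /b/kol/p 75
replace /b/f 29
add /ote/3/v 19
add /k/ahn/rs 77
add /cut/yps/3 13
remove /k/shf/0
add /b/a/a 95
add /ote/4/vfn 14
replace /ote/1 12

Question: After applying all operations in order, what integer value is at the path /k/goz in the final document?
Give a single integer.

After op 1 (add /ote/1/w 27): {"b":{"a":{"aqf":42,"o":12},"f":{"vi":75,"xi":31,"xur":73,"yhm":60},"j":{"hy":31,"l":6,"wu":88},"kol":{"j":75,"q":83,"qf":89}},"cut":{"kdb":{"e":26,"ekh":10,"r":5,"wwv":23},"r":{"hr":85,"pbj":77,"yup":8},"yps":[65,27,9]},"k":{"ahn":{"bwq":73,"hv":62,"z":4},"gyz":[12,40,40,63],"shf":[1,94,43,98,95],"y":{"fnj":57,"ns":94}},"ote":[{"af":93,"ld":58,"z":4},{"irx":73,"u":46,"w":27,"wv":1},{"d":74,"qlx":15},{"n":7,"t":30,"viw":99,"xpb":87}]}
After op 3 (add /k/goz 3): {"b":{"a":{"aqf":42,"o":12},"f":{"vi":75,"xi":31,"xur":73,"yhm":60},"j":{"hy":31,"l":6,"wu":88},"kol":{"j":75,"q":83,"qf":89}},"cut":{"kdb":{"e":26,"ekh":10,"r":5,"wwv":23},"r":{"hr":85,"pbj":77,"yup":8},"yps":[65,27,83]},"k":{"ahn":{"bwq":73,"hv":62,"z":4},"goz":3,"gyz":[12,40,40,63],"shf":[1,94,43,98,95],"y":{"fnj":57,"ns":94}},"ote":[{"af":93,"ld":58,"z":4},{"irx":73,"u":46,"w":27,"wv":1},{"d":74,"qlx":15},{"n":7,"t":30,"viw":99,"xpb":87}]}
After op 5 (add /cut/yps/0 8): {"b":{"a":{"aqf":42,"o":12},"f":{"vi":75,"xi":31,"xur":73,"yhm":60},"j":{"hy":31,"l":6,"wu":88},"kol":{"j":75,"q":83,"qf":13}},"cut":{"kdb":{"e":26,"ekh":10,"r":5,"wwv":23},"r":{"hr":85,"pbj":77,"yup":8},"yps":[8,65,27,83]},"k":{"ahn":{"bwq":73,"hv":62,"z":4},"goz":3,"gyz":[12,40,40,63],"shf":[1,94,43,98,95],"y":{"fnj":57,"ns":94}},"ote":[{"af":93,"ld":58,"z":4},{"irx":73,"u":46,"w":27,"wv":1},{"d":74,"qlx":15},{"n":7,"t":30,"viw":99,"xpb":87}]}
After op 7 (add /k/shf/4 30): {"b":{"a":{"aqf":42,"o":12},"f":{"vi":75,"xi":31,"xur":73,"yhm":60},"j":{"hy":31,"l":6,"wu":88},"kol":{"j":75,"q":83,"qf":13}},"cut":{"kdb":{"e":26,"ekh":10,"r":5,"wwv":23},"r":{"hr":85,"pbj":77,"yup":8},"yps":[8,65,27,83]},"k":{"ahn":{"bwq":73,"hv":62,"z":4},"goz":3,"gyz":[12,40,40,63],"shf":[94,43,98,95,30],"y":{"fnj":57,"ns":94}},"ote":[{"af":93,"ld":58,"z":4},{"irx":73,"u":46,"w":27,"wv":1},{"d":74,"qlx":15},{"n":7,"t":30,"viw":99,"xpb":87}]}
After op 9 (add /k/aul 40): {"b":{"a":{"aqf":42,"o":12},"f":{"vi":75,"xi":31,"xur":73,"yhm":60},"j":{"hy":31,"l":6,"wu":88},"kol":{"j":75,"q":83,"qf":13}},"cut":{"kdb":{"e":26,"ekh":10,"r":5,"wwv":23},"r":{"hr":85,"pbj":77,"yup":8},"yps":[8,65,27,83]},"k":{"ahn":{"bwq":73,"hv":62,"z":4},"aul":40,"goz":3,"gyz":[12,40,40,63],"shf":[94,43,98,58,95,30],"y":{"fnj":57,"ns":94}},"ote":[{"af":93,"ld":58,"z":4},{"irx":73,"u":46,"w":27,"wv":1},{"d":74,"qlx":15},{"n":7,"t":30,"viw":99,"xpb":87}]}
After op 11 (replace /cut/r 20): {"b":{"a":{"aqf":42,"o":12},"f":{"vi":75,"xi":31,"xur":73,"yhm":60},"j":{"hy":31,"l":6,"wu":88},"kol":{"j":75,"q":83,"qf":13}},"cut":{"kdb":{"e":26,"ekh":10,"r":5,"wwv":23},"r":20,"yps":[8,65,27,83]},"k":{"ahn":{"bwq":73,"hv":62,"z":4},"aul":40,"goz":3,"gyz":[12,40,40,63],"shf":[94,43,98,58,95,30],"y":{"fnj":57,"ns":94}},"ote":[{"af":93,"ld":58,"z":4},{"irx":73,"u":46,"w":27,"wv":1},{"d":74,"qlx":15},{"n":55,"t":30,"viw":99,"xpb":87}]}
After op 13 (replace /k/gyz/3 9): {"b":{"a":{"aqf":42,"o":12},"f":{"vi":75,"xi":31,"xur":73,"yhm":60},"j":{"hy":31,"l":6,"wu":88},"kol":{"j":75,"q":83,"qf":13}},"cut":{"kdb":{"e":26,"ekh":10,"r":5,"wwv":23},"r":20,"yps":[8,65,27,83]},"k":{"ahn":{"bwq":73,"hv":62,"z":4},"aul":40,"goz":3,"gyz":[12,40,40,9],"shf":[94,43,98,58,95,30],"y":{"fnj":57,"ns":94}},"ote":[15,{"af":93,"ld":58,"z":4},{"irx":73,"u":46,"w":27,"wv":1},{"d":74,"qlx":15},{"n":55,"t":30,"viw":99,"xpb":87}]}
After op 15 (remove /k/gyz/3): {"b":{"a":{"aqf":42,"o":12},"f":{"vi":75,"xi":31,"xur":73,"yhm":60},"j":{"hy":31,"l":6,"wu":88},"kol":{"j":75,"q":83,"qf":13}},"cut":{"kdb":{"e":26,"ekh":10,"r":5,"wwv":23},"r":20,"yps":[8,65,27,83]},"k":{"ahn":{"bwq":73,"hv":62,"z":4},"aul":43,"goz":3,"gyz":[12,40,40],"shf":[94,43,98,58,95,30],"y":{"fnj":57,"ns":94}},"ote":[15,{"af":93,"ld":58,"z":4},{"irx":73,"u":46,"w":27,"wv":1},{"d":74,"qlx":15},{"n":55,"t":30,"viw":99,"xpb":87}]}
After op 17 (add /b/kol/p 75): {"b":{"a":{"aqf":42,"o":12},"f":{"vi":75,"xi":31,"xur":73,"yhm":60},"j":{"hy":31,"l":6,"wu":88},"kol":{"j":75,"p":75,"q":83,"qf":13}},"cut":{"kdb":{"e":26,"ekh":10,"r":5,"wwv":23},"r":20,"yps":[8,65,27,83]},"k":{"ahn":{"bwq":73,"hv":62,"z":4},"aul":43,"goz":3,"gyz":[12,40],"shf":[94,43,98,58,95,30],"y":{"fnj":57,"ns":94}},"ote":[15,{"af":93,"ld":58,"z":4},{"irx":73,"u":46,"w":27,"wv":1},{"d":74,"qlx":15},{"n":55,"t":30,"viw":99,"xpb":87}]}
After op 19 (add /ote/3/v 19): {"b":{"a":{"aqf":42,"o":12},"f":29,"j":{"hy":31,"l":6,"wu":88},"kol":{"j":75,"p":75,"q":83,"qf":13}},"cut":{"kdb":{"e":26,"ekh":10,"r":5,"wwv":23},"r":20,"yps":[8,65,27,83]},"k":{"ahn":{"bwq":73,"hv":62,"z":4},"aul":43,"goz":3,"gyz":[12,40],"shf":[94,43,98,58,95,30],"y":{"fnj":57,"ns":94}},"ote":[15,{"af":93,"ld":58,"z":4},{"irx":73,"u":46,"w":27,"wv":1},{"d":74,"qlx":15,"v":19},{"n":55,"t":30,"viw":99,"xpb":87}]}
After op 21 (add /cut/yps/3 13): {"b":{"a":{"aqf":42,"o":12},"f":29,"j":{"hy":31,"l":6,"wu":88},"kol":{"j":75,"p":75,"q":83,"qf":13}},"cut":{"kdb":{"e":26,"ekh":10,"r":5,"wwv":23},"r":20,"yps":[8,65,27,13,83]},"k":{"ahn":{"bwq":73,"hv":62,"rs":77,"z":4},"aul":43,"goz":3,"gyz":[12,40],"shf":[94,43,98,58,95,30],"y":{"fnj":57,"ns":94}},"ote":[15,{"af":93,"ld":58,"z":4},{"irx":73,"u":46,"w":27,"wv":1},{"d":74,"qlx":15,"v":19},{"n":55,"t":30,"viw":99,"xpb":87}]}
After op 23 (add /b/a/a 95): {"b":{"a":{"a":95,"aqf":42,"o":12},"f":29,"j":{"hy":31,"l":6,"wu":88},"kol":{"j":75,"p":75,"q":83,"qf":13}},"cut":{"kdb":{"e":26,"ekh":10,"r":5,"wwv":23},"r":20,"yps":[8,65,27,13,83]},"k":{"ahn":{"bwq":73,"hv":62,"rs":77,"z":4},"aul":43,"goz":3,"gyz":[12,40],"shf":[43,98,58,95,30],"y":{"fnj":57,"ns":94}},"ote":[15,{"af":93,"ld":58,"z":4},{"irx":73,"u":46,"w":27,"wv":1},{"d":74,"qlx":15,"v":19},{"n":55,"t":30,"viw":99,"xpb":87}]}
Value at /k/goz: 3

Answer: 3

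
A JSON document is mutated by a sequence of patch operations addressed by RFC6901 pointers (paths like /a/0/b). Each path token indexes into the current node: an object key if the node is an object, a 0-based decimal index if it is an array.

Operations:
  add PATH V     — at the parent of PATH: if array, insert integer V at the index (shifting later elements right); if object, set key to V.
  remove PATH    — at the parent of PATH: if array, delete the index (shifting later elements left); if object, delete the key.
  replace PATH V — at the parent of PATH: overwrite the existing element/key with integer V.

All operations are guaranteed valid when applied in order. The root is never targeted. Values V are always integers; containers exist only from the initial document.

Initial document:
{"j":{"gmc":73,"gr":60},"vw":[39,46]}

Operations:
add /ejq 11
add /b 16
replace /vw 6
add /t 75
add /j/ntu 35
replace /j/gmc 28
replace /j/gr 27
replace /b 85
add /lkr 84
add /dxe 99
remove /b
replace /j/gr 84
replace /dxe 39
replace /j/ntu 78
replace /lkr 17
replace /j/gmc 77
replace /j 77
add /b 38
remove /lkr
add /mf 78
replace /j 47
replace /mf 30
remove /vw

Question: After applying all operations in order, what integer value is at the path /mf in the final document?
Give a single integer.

After op 1 (add /ejq 11): {"ejq":11,"j":{"gmc":73,"gr":60},"vw":[39,46]}
After op 2 (add /b 16): {"b":16,"ejq":11,"j":{"gmc":73,"gr":60},"vw":[39,46]}
After op 3 (replace /vw 6): {"b":16,"ejq":11,"j":{"gmc":73,"gr":60},"vw":6}
After op 4 (add /t 75): {"b":16,"ejq":11,"j":{"gmc":73,"gr":60},"t":75,"vw":6}
After op 5 (add /j/ntu 35): {"b":16,"ejq":11,"j":{"gmc":73,"gr":60,"ntu":35},"t":75,"vw":6}
After op 6 (replace /j/gmc 28): {"b":16,"ejq":11,"j":{"gmc":28,"gr":60,"ntu":35},"t":75,"vw":6}
After op 7 (replace /j/gr 27): {"b":16,"ejq":11,"j":{"gmc":28,"gr":27,"ntu":35},"t":75,"vw":6}
After op 8 (replace /b 85): {"b":85,"ejq":11,"j":{"gmc":28,"gr":27,"ntu":35},"t":75,"vw":6}
After op 9 (add /lkr 84): {"b":85,"ejq":11,"j":{"gmc":28,"gr":27,"ntu":35},"lkr":84,"t":75,"vw":6}
After op 10 (add /dxe 99): {"b":85,"dxe":99,"ejq":11,"j":{"gmc":28,"gr":27,"ntu":35},"lkr":84,"t":75,"vw":6}
After op 11 (remove /b): {"dxe":99,"ejq":11,"j":{"gmc":28,"gr":27,"ntu":35},"lkr":84,"t":75,"vw":6}
After op 12 (replace /j/gr 84): {"dxe":99,"ejq":11,"j":{"gmc":28,"gr":84,"ntu":35},"lkr":84,"t":75,"vw":6}
After op 13 (replace /dxe 39): {"dxe":39,"ejq":11,"j":{"gmc":28,"gr":84,"ntu":35},"lkr":84,"t":75,"vw":6}
After op 14 (replace /j/ntu 78): {"dxe":39,"ejq":11,"j":{"gmc":28,"gr":84,"ntu":78},"lkr":84,"t":75,"vw":6}
After op 15 (replace /lkr 17): {"dxe":39,"ejq":11,"j":{"gmc":28,"gr":84,"ntu":78},"lkr":17,"t":75,"vw":6}
After op 16 (replace /j/gmc 77): {"dxe":39,"ejq":11,"j":{"gmc":77,"gr":84,"ntu":78},"lkr":17,"t":75,"vw":6}
After op 17 (replace /j 77): {"dxe":39,"ejq":11,"j":77,"lkr":17,"t":75,"vw":6}
After op 18 (add /b 38): {"b":38,"dxe":39,"ejq":11,"j":77,"lkr":17,"t":75,"vw":6}
After op 19 (remove /lkr): {"b":38,"dxe":39,"ejq":11,"j":77,"t":75,"vw":6}
After op 20 (add /mf 78): {"b":38,"dxe":39,"ejq":11,"j":77,"mf":78,"t":75,"vw":6}
After op 21 (replace /j 47): {"b":38,"dxe":39,"ejq":11,"j":47,"mf":78,"t":75,"vw":6}
After op 22 (replace /mf 30): {"b":38,"dxe":39,"ejq":11,"j":47,"mf":30,"t":75,"vw":6}
After op 23 (remove /vw): {"b":38,"dxe":39,"ejq":11,"j":47,"mf":30,"t":75}
Value at /mf: 30

Answer: 30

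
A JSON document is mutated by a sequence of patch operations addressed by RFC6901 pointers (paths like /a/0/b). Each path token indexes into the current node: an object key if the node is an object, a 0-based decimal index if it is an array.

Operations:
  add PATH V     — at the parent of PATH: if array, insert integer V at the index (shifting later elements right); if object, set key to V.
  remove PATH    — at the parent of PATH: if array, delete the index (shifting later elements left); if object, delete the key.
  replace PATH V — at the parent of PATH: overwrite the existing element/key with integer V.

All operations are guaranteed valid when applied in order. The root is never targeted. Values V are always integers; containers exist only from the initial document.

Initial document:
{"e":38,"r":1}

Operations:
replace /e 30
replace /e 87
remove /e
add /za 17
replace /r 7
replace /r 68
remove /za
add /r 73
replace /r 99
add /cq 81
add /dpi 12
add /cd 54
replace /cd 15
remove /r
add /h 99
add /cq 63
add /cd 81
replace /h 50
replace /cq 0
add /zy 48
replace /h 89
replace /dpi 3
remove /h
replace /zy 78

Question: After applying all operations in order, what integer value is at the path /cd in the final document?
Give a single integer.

Answer: 81

Derivation:
After op 1 (replace /e 30): {"e":30,"r":1}
After op 2 (replace /e 87): {"e":87,"r":1}
After op 3 (remove /e): {"r":1}
After op 4 (add /za 17): {"r":1,"za":17}
After op 5 (replace /r 7): {"r":7,"za":17}
After op 6 (replace /r 68): {"r":68,"za":17}
After op 7 (remove /za): {"r":68}
After op 8 (add /r 73): {"r":73}
After op 9 (replace /r 99): {"r":99}
After op 10 (add /cq 81): {"cq":81,"r":99}
After op 11 (add /dpi 12): {"cq":81,"dpi":12,"r":99}
After op 12 (add /cd 54): {"cd":54,"cq":81,"dpi":12,"r":99}
After op 13 (replace /cd 15): {"cd":15,"cq":81,"dpi":12,"r":99}
After op 14 (remove /r): {"cd":15,"cq":81,"dpi":12}
After op 15 (add /h 99): {"cd":15,"cq":81,"dpi":12,"h":99}
After op 16 (add /cq 63): {"cd":15,"cq":63,"dpi":12,"h":99}
After op 17 (add /cd 81): {"cd":81,"cq":63,"dpi":12,"h":99}
After op 18 (replace /h 50): {"cd":81,"cq":63,"dpi":12,"h":50}
After op 19 (replace /cq 0): {"cd":81,"cq":0,"dpi":12,"h":50}
After op 20 (add /zy 48): {"cd":81,"cq":0,"dpi":12,"h":50,"zy":48}
After op 21 (replace /h 89): {"cd":81,"cq":0,"dpi":12,"h":89,"zy":48}
After op 22 (replace /dpi 3): {"cd":81,"cq":0,"dpi":3,"h":89,"zy":48}
After op 23 (remove /h): {"cd":81,"cq":0,"dpi":3,"zy":48}
After op 24 (replace /zy 78): {"cd":81,"cq":0,"dpi":3,"zy":78}
Value at /cd: 81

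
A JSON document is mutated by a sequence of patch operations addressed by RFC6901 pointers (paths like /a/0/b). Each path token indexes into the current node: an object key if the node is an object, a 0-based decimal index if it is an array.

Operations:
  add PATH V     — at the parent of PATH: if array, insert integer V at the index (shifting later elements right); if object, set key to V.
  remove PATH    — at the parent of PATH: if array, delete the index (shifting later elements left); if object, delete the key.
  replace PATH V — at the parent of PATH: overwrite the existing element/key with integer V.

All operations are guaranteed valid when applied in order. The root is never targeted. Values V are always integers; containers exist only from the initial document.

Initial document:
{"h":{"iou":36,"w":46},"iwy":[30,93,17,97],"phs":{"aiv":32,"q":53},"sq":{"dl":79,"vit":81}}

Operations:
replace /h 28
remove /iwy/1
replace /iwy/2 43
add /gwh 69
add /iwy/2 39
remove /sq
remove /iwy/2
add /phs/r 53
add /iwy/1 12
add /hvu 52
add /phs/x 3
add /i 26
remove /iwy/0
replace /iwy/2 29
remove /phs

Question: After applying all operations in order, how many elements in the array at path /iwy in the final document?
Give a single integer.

Answer: 3

Derivation:
After op 1 (replace /h 28): {"h":28,"iwy":[30,93,17,97],"phs":{"aiv":32,"q":53},"sq":{"dl":79,"vit":81}}
After op 2 (remove /iwy/1): {"h":28,"iwy":[30,17,97],"phs":{"aiv":32,"q":53},"sq":{"dl":79,"vit":81}}
After op 3 (replace /iwy/2 43): {"h":28,"iwy":[30,17,43],"phs":{"aiv":32,"q":53},"sq":{"dl":79,"vit":81}}
After op 4 (add /gwh 69): {"gwh":69,"h":28,"iwy":[30,17,43],"phs":{"aiv":32,"q":53},"sq":{"dl":79,"vit":81}}
After op 5 (add /iwy/2 39): {"gwh":69,"h":28,"iwy":[30,17,39,43],"phs":{"aiv":32,"q":53},"sq":{"dl":79,"vit":81}}
After op 6 (remove /sq): {"gwh":69,"h":28,"iwy":[30,17,39,43],"phs":{"aiv":32,"q":53}}
After op 7 (remove /iwy/2): {"gwh":69,"h":28,"iwy":[30,17,43],"phs":{"aiv":32,"q":53}}
After op 8 (add /phs/r 53): {"gwh":69,"h":28,"iwy":[30,17,43],"phs":{"aiv":32,"q":53,"r":53}}
After op 9 (add /iwy/1 12): {"gwh":69,"h":28,"iwy":[30,12,17,43],"phs":{"aiv":32,"q":53,"r":53}}
After op 10 (add /hvu 52): {"gwh":69,"h":28,"hvu":52,"iwy":[30,12,17,43],"phs":{"aiv":32,"q":53,"r":53}}
After op 11 (add /phs/x 3): {"gwh":69,"h":28,"hvu":52,"iwy":[30,12,17,43],"phs":{"aiv":32,"q":53,"r":53,"x":3}}
After op 12 (add /i 26): {"gwh":69,"h":28,"hvu":52,"i":26,"iwy":[30,12,17,43],"phs":{"aiv":32,"q":53,"r":53,"x":3}}
After op 13 (remove /iwy/0): {"gwh":69,"h":28,"hvu":52,"i":26,"iwy":[12,17,43],"phs":{"aiv":32,"q":53,"r":53,"x":3}}
After op 14 (replace /iwy/2 29): {"gwh":69,"h":28,"hvu":52,"i":26,"iwy":[12,17,29],"phs":{"aiv":32,"q":53,"r":53,"x":3}}
After op 15 (remove /phs): {"gwh":69,"h":28,"hvu":52,"i":26,"iwy":[12,17,29]}
Size at path /iwy: 3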